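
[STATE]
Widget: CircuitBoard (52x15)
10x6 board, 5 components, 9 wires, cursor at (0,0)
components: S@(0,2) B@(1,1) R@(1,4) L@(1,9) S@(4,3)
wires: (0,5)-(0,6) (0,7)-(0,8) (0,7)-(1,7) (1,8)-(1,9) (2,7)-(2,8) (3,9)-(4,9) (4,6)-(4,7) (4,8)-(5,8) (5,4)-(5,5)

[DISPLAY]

   0 1 2 3 4 5 6 7 8 9                              
0  [.]      S           · ─ ·   · ─ ·               
                                │                   
1       B           R           ·   · ─ L           
                                                    
2                               · ─ ·               
                                                    
3                                       ·           
                                        │           
4               S           · ─ ·   ·   ·           
                                    │               
5                   · ─ ·           ·               
Cursor: (0,0)                                       
                                                    
                                                    


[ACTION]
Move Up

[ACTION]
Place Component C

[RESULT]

   0 1 2 3 4 5 6 7 8 9                              
0  [C]      S           · ─ ·   · ─ ·               
                                │                   
1       B           R           ·   · ─ L           
                                                    
2                               · ─ ·               
                                                    
3                                       ·           
                                        │           
4               S           · ─ ·   ·   ·           
                                    │               
5                   · ─ ·           ·               
Cursor: (0,0)                                       
                                                    
                                                    


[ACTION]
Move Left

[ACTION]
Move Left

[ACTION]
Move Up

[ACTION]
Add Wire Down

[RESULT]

   0 1 2 3 4 5 6 7 8 9                              
0  [C]      S           · ─ ·   · ─ ·               
    │                           │                   
1   ·   B           R           ·   · ─ L           
                                                    
2                               · ─ ·               
                                                    
3                                       ·           
                                        │           
4               S           · ─ ·   ·   ·           
                                    │               
5                   · ─ ·           ·               
Cursor: (0,0)                                       
                                                    
                                                    


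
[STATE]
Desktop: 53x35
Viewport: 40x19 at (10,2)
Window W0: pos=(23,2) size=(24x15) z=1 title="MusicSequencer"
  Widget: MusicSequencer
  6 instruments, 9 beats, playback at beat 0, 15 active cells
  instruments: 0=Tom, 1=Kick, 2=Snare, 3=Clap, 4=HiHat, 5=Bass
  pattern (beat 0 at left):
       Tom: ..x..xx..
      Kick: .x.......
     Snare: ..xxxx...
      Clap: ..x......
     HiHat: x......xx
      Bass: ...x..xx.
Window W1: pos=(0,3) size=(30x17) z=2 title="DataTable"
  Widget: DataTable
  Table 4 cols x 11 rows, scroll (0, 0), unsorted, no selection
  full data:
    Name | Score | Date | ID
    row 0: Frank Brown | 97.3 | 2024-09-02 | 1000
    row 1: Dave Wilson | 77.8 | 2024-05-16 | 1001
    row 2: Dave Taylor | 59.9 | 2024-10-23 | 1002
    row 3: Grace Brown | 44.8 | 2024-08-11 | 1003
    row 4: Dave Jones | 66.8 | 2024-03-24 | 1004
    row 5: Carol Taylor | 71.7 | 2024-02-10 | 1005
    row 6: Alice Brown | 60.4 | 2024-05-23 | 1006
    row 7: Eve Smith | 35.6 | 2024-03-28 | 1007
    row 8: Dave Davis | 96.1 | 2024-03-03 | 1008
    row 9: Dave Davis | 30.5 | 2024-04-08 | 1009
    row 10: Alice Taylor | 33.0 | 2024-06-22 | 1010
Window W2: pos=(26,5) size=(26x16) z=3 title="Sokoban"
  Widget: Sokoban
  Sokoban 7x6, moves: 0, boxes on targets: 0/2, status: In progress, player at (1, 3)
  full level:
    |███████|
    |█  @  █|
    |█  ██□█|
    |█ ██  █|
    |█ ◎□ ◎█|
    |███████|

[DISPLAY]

             ┏━━━━━━━━━━━━━━━━━━━━━━┓   
━━━━━━━━━━━━━━━━━━━┓Sequencer       ┃   
e                  ┃────────────────┨   
────────────────┏━━━━━━━━━━━━━━━━━━━━━━━
   │Score│Date  ┃ Sokoban               
───┼─────┼──────┠───────────────────────
wn │97.3 │2024-0┃███████                
on │77.8 │2024-0┃█  @  █                
or │59.9 │2024-1┃█  ██□█                
wn │44.8 │2024-0┃█ ██  █                
s  │66.8 │2024-0┃█ ◎□ ◎█                
lor│71.7 │2024-0┃███████                
wn │60.4 │2024-0┃Moves: 0  0/2          
   │35.6 │2024-0┃                       
s  │96.1 │2024-0┃                       
s  │30.5 │2024-0┃                       
lor│33.0 │2024-0┃                       
━━━━━━━━━━━━━━━━┃                       
                ┗━━━━━━━━━━━━━━━━━━━━━━━


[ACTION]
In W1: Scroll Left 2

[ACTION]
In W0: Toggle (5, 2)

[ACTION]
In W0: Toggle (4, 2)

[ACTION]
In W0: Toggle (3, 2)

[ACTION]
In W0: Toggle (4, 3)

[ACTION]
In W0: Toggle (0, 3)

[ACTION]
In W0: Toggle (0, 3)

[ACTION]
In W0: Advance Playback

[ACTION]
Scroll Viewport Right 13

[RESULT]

          ┏━━━━━━━━━━━━━━━━━━━━━━┓      
━━━━━━━━━━━━━━━━┓Sequencer       ┃      
                ┃────────────────┨      
─────────────┏━━━━━━━━━━━━━━━━━━━━━━━━┓ 
│Score│Date  ┃ Sokoban                ┃ 
┼─────┼──────┠────────────────────────┨ 
│97.3 │2024-0┃███████                 ┃ 
│77.8 │2024-0┃█  @  █                 ┃ 
│59.9 │2024-1┃█  ██□█                 ┃ 
│44.8 │2024-0┃█ ██  █                 ┃ 
│66.8 │2024-0┃█ ◎□ ◎█                 ┃ 
│71.7 │2024-0┃███████                 ┃ 
│60.4 │2024-0┃Moves: 0  0/2           ┃ 
│35.6 │2024-0┃                        ┃ 
│96.1 │2024-0┃                        ┃ 
│30.5 │2024-0┃                        ┃ 
│33.0 │2024-0┃                        ┃ 
━━━━━━━━━━━━━┃                        ┃ 
             ┗━━━━━━━━━━━━━━━━━━━━━━━━┛ 


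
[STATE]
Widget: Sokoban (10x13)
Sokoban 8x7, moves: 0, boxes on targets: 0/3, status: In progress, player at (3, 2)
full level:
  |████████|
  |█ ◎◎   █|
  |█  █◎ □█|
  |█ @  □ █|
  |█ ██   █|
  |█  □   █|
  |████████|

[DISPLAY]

████████  
█ ◎◎   █  
█  █◎ □█  
█ @  □ █  
█ ██   █  
█  □   █  
████████  
Moves: 0  
          
          
          
          
          


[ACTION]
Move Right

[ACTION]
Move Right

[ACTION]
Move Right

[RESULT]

████████  
█ ◎◎   █  
█  █◎ □█  
█    @□█  
█ ██   █  
█  □   █  
████████  
Moves: 3  
          
          
          
          
          


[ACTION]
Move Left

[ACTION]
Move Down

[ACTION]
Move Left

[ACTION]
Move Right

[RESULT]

████████  
█ ◎◎   █  
█  █◎ □█  
█     □█  
█ ██ @ █  
█  □   █  
████████  
Moves: 6  
          
          
          
          
          


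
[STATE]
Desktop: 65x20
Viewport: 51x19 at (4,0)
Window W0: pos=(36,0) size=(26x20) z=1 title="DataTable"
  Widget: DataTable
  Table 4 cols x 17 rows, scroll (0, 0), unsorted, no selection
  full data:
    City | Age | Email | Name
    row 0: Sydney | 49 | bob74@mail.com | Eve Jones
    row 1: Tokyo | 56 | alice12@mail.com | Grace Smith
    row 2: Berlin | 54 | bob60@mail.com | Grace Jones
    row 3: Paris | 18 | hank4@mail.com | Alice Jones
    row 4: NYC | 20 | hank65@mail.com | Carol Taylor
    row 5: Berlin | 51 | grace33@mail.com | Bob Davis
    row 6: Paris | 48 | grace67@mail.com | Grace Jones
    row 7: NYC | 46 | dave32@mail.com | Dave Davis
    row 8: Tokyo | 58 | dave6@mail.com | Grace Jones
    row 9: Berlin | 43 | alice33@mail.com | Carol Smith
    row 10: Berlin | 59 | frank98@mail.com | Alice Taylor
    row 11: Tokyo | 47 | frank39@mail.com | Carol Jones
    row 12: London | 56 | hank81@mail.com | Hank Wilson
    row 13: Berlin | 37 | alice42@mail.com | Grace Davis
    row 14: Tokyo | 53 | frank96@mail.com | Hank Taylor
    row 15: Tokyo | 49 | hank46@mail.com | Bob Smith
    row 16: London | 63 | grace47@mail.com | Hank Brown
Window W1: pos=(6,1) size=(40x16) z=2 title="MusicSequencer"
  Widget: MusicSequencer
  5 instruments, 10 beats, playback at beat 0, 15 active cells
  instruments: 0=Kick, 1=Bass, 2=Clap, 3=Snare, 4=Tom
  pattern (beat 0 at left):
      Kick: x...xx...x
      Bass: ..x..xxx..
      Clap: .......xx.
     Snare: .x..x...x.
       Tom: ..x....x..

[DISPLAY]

                                ┏━━━━━━━━━━━━━━━━━━
  ┏━━━━━━━━━━━━━━━━━━━━━━━━━━━━━━━━━━━━━━┓e        
  ┃ MusicSequencer                       ┃─────────
  ┠──────────────────────────────────────┨e│Email  
  ┃      ▼123456789                      ┃─┼───────
  ┃  Kick█···██···█                      ┃ │bob74@m
  ┃  Bass··█··███··                      ┃ │alice12
  ┃  Clap·······██·                      ┃ │bob60@m
  ┃ Snare·█··█···█·                      ┃ │hank4@m
  ┃   Tom··█····█··                      ┃ │hank65@
  ┃                                      ┃ │grace33
  ┃                                      ┃ │grace67
  ┃                                      ┃ │dave32@
  ┃                                      ┃ │dave6@m
  ┃                                      ┃ │alice33
  ┃                                      ┃ │frank98
  ┗━━━━━━━━━━━━━━━━━━━━━━━━━━━━━━━━━━━━━━┛ │frank39
                                ┃London│56 │hank81@
                                ┃Berlin│37 │alice42


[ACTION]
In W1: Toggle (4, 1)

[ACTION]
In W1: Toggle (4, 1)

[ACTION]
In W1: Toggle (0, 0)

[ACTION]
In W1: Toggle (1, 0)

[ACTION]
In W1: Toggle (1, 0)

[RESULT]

                                ┏━━━━━━━━━━━━━━━━━━
  ┏━━━━━━━━━━━━━━━━━━━━━━━━━━━━━━━━━━━━━━┓e        
  ┃ MusicSequencer                       ┃─────────
  ┠──────────────────────────────────────┨e│Email  
  ┃      ▼123456789                      ┃─┼───────
  ┃  Kick····██···█                      ┃ │bob74@m
  ┃  Bass··█··███··                      ┃ │alice12
  ┃  Clap·······██·                      ┃ │bob60@m
  ┃ Snare·█··█···█·                      ┃ │hank4@m
  ┃   Tom··█····█··                      ┃ │hank65@
  ┃                                      ┃ │grace33
  ┃                                      ┃ │grace67
  ┃                                      ┃ │dave32@
  ┃                                      ┃ │dave6@m
  ┃                                      ┃ │alice33
  ┃                                      ┃ │frank98
  ┗━━━━━━━━━━━━━━━━━━━━━━━━━━━━━━━━━━━━━━┛ │frank39
                                ┃London│56 │hank81@
                                ┃Berlin│37 │alice42


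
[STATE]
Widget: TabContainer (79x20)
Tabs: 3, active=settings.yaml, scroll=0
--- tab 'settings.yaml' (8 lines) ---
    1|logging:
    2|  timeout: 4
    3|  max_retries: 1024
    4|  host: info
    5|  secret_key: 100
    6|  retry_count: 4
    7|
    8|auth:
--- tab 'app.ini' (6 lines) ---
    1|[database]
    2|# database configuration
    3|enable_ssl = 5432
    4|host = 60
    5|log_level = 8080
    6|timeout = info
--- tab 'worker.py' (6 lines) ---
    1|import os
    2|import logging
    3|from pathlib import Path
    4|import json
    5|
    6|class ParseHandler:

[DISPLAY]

[settings.yaml]│ app.ini │ worker.py                                           
───────────────────────────────────────────────────────────────────────────────
logging:                                                                       
  timeout: 4                                                                   
  max_retries: 1024                                                            
  host: info                                                                   
  secret_key: 100                                                              
  retry_count: 4                                                               
                                                                               
auth:                                                                          
                                                                               
                                                                               
                                                                               
                                                                               
                                                                               
                                                                               
                                                                               
                                                                               
                                                                               
                                                                               


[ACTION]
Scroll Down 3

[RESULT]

[settings.yaml]│ app.ini │ worker.py                                           
───────────────────────────────────────────────────────────────────────────────
  host: info                                                                   
  secret_key: 100                                                              
  retry_count: 4                                                               
                                                                               
auth:                                                                          
                                                                               
                                                                               
                                                                               
                                                                               
                                                                               
                                                                               
                                                                               
                                                                               
                                                                               
                                                                               
                                                                               
                                                                               
                                                                               


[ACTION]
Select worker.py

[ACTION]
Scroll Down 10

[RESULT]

 settings.yaml │ app.ini │[worker.py]                                          
───────────────────────────────────────────────────────────────────────────────
class ParseHandler:                                                            
                                                                               
                                                                               
                                                                               
                                                                               
                                                                               
                                                                               
                                                                               
                                                                               
                                                                               
                                                                               
                                                                               
                                                                               
                                                                               
                                                                               
                                                                               
                                                                               
                                                                               


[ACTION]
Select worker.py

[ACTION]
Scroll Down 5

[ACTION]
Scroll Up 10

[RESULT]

 settings.yaml │ app.ini │[worker.py]                                          
───────────────────────────────────────────────────────────────────────────────
import os                                                                      
import logging                                                                 
from pathlib import Path                                                       
import json                                                                    
                                                                               
class ParseHandler:                                                            
                                                                               
                                                                               
                                                                               
                                                                               
                                                                               
                                                                               
                                                                               
                                                                               
                                                                               
                                                                               
                                                                               
                                                                               


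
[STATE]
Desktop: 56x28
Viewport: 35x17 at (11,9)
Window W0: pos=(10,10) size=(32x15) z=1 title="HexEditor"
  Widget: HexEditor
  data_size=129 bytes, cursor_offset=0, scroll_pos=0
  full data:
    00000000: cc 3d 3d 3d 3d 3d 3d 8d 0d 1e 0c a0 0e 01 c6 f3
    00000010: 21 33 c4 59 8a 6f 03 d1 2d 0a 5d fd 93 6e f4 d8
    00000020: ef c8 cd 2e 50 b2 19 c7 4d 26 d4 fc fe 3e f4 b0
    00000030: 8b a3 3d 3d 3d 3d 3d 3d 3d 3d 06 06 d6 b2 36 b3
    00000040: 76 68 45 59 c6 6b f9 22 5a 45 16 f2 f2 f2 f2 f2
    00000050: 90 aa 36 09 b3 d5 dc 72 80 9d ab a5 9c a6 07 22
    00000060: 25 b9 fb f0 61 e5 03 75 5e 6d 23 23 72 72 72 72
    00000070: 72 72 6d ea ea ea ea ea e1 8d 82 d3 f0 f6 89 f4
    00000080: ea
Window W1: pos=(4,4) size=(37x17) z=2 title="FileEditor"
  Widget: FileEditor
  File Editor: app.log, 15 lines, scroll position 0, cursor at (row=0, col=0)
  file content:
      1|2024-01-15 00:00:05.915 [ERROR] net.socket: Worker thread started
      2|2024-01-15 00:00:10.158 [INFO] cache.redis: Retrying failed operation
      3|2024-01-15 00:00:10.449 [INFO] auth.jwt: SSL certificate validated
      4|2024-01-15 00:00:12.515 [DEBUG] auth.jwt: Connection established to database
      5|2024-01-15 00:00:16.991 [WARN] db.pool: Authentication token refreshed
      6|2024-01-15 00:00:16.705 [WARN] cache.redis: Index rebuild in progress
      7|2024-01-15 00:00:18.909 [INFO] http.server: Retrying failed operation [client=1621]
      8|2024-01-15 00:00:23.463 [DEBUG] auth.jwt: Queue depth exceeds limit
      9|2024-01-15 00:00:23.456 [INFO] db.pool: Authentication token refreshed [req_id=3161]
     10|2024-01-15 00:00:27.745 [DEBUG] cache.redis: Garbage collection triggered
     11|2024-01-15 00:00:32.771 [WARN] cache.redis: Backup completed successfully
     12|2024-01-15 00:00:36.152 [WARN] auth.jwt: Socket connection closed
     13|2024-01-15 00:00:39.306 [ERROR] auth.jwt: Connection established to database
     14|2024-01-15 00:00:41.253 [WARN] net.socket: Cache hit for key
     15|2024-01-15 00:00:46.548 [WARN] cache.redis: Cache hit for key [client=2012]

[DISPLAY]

1-15 00:00:10.449 [INFO] aut░┃     
1-15 00:00:12.515 [DEBUG] au░┃┓    
1-15 00:00:16.991 [WARN] db.░┃┃    
1-15 00:00:16.705 [WARN] cac░┃┨    
1-15 00:00:18.909 [INFO] htt░┃┃    
1-15 00:00:23.463 [DEBUG] au░┃┃    
1-15 00:00:23.456 [INFO] db.░┃┃    
1-15 00:00:27.745 [DEBUG] ca░┃┃    
1-15 00:00:32.771 [WARN] cac░┃┃    
1-15 00:00:36.152 [WARN] aut░┃┃    
1-15 00:00:39.306 [ERROR] au▼┃┃    
━━━━━━━━━━━━━━━━━━━━━━━━━━━━━┛┃    
00000080  ea                  ┃    
                              ┃    
                              ┃    
━━━━━━━━━━━━━━━━━━━━━━━━━━━━━━┛    
                                   


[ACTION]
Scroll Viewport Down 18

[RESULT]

1-15 00:00:16.991 [WARN] db.░┃┃    
1-15 00:00:16.705 [WARN] cac░┃┨    
1-15 00:00:18.909 [INFO] htt░┃┃    
1-15 00:00:23.463 [DEBUG] au░┃┃    
1-15 00:00:23.456 [INFO] db.░┃┃    
1-15 00:00:27.745 [DEBUG] ca░┃┃    
1-15 00:00:32.771 [WARN] cac░┃┃    
1-15 00:00:36.152 [WARN] aut░┃┃    
1-15 00:00:39.306 [ERROR] au▼┃┃    
━━━━━━━━━━━━━━━━━━━━━━━━━━━━━┛┃    
00000080  ea                  ┃    
                              ┃    
                              ┃    
━━━━━━━━━━━━━━━━━━━━━━━━━━━━━━┛    
                                   
                                   
                                   


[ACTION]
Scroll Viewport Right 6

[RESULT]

0:00:16.991 [WARN] db.░┃┃          
0:00:16.705 [WARN] cac░┃┨          
0:00:18.909 [INFO] htt░┃┃          
0:00:23.463 [DEBUG] au░┃┃          
0:00:23.456 [INFO] db.░┃┃          
0:00:27.745 [DEBUG] ca░┃┃          
0:00:32.771 [WARN] cac░┃┃          
0:00:36.152 [WARN] aut░┃┃          
0:00:39.306 [ERROR] au▼┃┃          
━━━━━━━━━━━━━━━━━━━━━━━┛┃          
80  ea                  ┃          
                        ┃          
                        ┃          
━━━━━━━━━━━━━━━━━━━━━━━━┛          
                                   
                                   
                                   


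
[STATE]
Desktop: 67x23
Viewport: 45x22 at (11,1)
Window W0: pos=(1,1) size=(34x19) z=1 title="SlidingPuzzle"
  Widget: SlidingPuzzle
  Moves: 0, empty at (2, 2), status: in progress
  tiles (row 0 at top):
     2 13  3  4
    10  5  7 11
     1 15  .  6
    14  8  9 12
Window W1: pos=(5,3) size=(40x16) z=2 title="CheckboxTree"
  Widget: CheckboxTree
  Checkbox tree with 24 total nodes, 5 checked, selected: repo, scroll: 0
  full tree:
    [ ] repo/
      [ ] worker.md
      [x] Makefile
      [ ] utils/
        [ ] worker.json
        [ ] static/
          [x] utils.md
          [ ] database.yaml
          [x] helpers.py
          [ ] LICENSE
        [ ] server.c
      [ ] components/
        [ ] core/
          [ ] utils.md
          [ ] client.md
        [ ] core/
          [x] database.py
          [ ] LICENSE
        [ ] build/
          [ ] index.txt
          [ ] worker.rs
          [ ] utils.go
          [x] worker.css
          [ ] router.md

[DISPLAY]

━━━━━━━━━━━━━━━━━━━━━━━┓                     
uzzle                  ┃                     
━━━━━━━━━━━━━━━━━━━━━━━━━━━━━━━━━┓           
kboxTree                         ┃           
─────────────────────────────────┨           
repo/                            ┃           
] worker.md                      ┃           
] Makefile                       ┃           
] utils/                         ┃           
[ ] worker.json                  ┃           
[-] static/                      ┃           
  [x] utils.md                   ┃           
  [ ] database.yaml              ┃           
  [x] helpers.py                 ┃           
  [ ] LICENSE                    ┃           
[ ] server.c                     ┃           
] components/                    ┃           
━━━━━━━━━━━━━━━━━━━━━━━━━━━━━━━━━┛           
━━━━━━━━━━━━━━━━━━━━━━━┛                     
                                             
                                             
                                             


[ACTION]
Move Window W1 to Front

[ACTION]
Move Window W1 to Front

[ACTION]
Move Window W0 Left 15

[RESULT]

━━━━━━━━━━━━━━━━━━━━━━┓                      
zzle                  ┃                      
━━━━━━━━━━━━━━━━━━━━━━━━━━━━━━━━━┓           
kboxTree                         ┃           
─────────────────────────────────┨           
repo/                            ┃           
] worker.md                      ┃           
] Makefile                       ┃           
] utils/                         ┃           
[ ] worker.json                  ┃           
[-] static/                      ┃           
  [x] utils.md                   ┃           
  [ ] database.yaml              ┃           
  [x] helpers.py                 ┃           
  [ ] LICENSE                    ┃           
[ ] server.c                     ┃           
] components/                    ┃           
━━━━━━━━━━━━━━━━━━━━━━━━━━━━━━━━━┛           
━━━━━━━━━━━━━━━━━━━━━━┛                      
                                             
                                             
                                             


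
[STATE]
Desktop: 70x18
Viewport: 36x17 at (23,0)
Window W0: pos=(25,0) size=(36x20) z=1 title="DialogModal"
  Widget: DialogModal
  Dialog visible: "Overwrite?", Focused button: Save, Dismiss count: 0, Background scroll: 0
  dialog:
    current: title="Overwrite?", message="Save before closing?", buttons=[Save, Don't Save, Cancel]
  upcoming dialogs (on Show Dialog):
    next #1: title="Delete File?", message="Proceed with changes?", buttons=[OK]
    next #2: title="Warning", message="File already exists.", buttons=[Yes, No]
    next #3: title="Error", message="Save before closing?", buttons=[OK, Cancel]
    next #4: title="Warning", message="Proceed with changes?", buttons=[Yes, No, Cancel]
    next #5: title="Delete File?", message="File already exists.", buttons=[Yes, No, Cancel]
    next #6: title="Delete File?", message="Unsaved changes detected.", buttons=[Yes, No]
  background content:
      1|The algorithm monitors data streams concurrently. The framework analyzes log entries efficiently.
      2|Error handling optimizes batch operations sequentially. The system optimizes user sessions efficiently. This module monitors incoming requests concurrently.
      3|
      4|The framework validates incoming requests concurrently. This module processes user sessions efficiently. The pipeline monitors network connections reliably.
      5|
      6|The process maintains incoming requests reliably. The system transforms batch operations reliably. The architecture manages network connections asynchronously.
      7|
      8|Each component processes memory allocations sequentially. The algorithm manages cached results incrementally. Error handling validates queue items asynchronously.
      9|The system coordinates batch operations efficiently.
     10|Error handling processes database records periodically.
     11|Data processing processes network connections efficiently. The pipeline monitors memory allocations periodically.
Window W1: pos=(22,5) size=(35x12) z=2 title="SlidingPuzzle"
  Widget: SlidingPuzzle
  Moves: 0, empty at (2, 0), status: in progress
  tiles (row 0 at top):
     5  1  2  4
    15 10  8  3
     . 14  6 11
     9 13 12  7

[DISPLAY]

  ┏━━━━━━━━━━━━━━━━━━━━━━━━━━━━━━━━━
  ┃ DialogModal                     
  ┠─────────────────────────────────
  ┃The algorithm monitors data strea
  ┃Error handling optimizes batch op
━━━━━━━━━━━━━━━━━━━━━━━━━━━━━━━━━┓  
 SlidingPuzzle                   ┃g 
─────────────────────────────────┨  
┌────┬────┬────┬────┐            ┃┐e
│  5 │  1 │  2 │  4 │            ┃│ 
├────┼────┼────┼────┤            ┃│a
│ 15 │ 10 │  8 │  3 │            ┃│r
├────┼────┼────┼────┤            ┃┘e
│    │ 14 │  6 │ 11 │            ┃rk
├────┼────┼────┼────┤            ┃  
│  9 │ 13 │ 12 │  7 │            ┃  
━━━━━━━━━━━━━━━━━━━━━━━━━━━━━━━━━┛  


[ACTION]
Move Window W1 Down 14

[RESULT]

  ┏━━━━━━━━━━━━━━━━━━━━━━━━━━━━━━━━━
  ┃ DialogModal                     
  ┠─────────────────────────────────
  ┃The algorithm monitors data strea
  ┃Error handling optimizes batch op
  ┃                                 
━━━━━━━━━━━━━━━━━━━━━━━━━━━━━━━━━┓g 
 SlidingPuzzle                   ┃  
─────────────────────────────────┨┐e
┌────┬────┬────┬────┐            ┃│ 
│  5 │  1 │  2 │  4 │            ┃│a
├────┼────┼────┼────┤            ┃│r
│ 15 │ 10 │  8 │  3 │            ┃┘e
├────┼────┼────┼────┤            ┃rk
│    │ 14 │  6 │ 11 │            ┃  
├────┼────┼────┼────┤            ┃  
│  9 │ 13 │ 12 │  7 │            ┃  


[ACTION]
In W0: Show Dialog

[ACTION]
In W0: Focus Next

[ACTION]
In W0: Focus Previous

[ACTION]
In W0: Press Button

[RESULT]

  ┏━━━━━━━━━━━━━━━━━━━━━━━━━━━━━━━━━
  ┃ DialogModal                     
  ┠─────────────────────────────────
  ┃The algorithm monitors data strea
  ┃Error handling optimizes batch op
  ┃                                 
━━━━━━━━━━━━━━━━━━━━━━━━━━━━━━━━━┓g 
 SlidingPuzzle                   ┃  
─────────────────────────────────┨re
┌────┬────┬────┬────┐            ┃  
│  5 │  1 │  2 │  4 │            ┃ a
├────┼────┼────┼────┤            ┃er
│ 15 │ 10 │  8 │  3 │            ┃se
├────┼────┼────┼────┤            ┃rk
│    │ 14 │  6 │ 11 │            ┃  
├────┼────┼────┼────┤            ┃  
│  9 │ 13 │ 12 │  7 │            ┃  


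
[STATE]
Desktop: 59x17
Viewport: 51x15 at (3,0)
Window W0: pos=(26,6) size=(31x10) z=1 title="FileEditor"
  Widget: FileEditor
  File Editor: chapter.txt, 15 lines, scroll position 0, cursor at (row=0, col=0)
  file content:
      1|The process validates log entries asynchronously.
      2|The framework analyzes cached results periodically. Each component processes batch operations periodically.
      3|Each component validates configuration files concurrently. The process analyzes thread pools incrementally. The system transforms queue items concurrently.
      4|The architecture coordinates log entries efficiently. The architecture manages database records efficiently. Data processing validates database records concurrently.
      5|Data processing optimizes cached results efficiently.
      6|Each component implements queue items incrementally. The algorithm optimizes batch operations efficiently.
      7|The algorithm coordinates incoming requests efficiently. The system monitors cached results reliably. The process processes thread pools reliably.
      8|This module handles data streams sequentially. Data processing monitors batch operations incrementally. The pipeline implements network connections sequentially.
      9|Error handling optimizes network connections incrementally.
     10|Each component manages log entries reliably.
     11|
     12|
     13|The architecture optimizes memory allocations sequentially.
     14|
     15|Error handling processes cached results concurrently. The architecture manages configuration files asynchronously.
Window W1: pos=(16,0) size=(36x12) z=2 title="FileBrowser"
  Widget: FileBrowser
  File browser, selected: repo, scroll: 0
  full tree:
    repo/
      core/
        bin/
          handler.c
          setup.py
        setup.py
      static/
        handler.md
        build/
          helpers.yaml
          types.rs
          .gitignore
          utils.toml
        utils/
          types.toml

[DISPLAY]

             ┏━━━━━━━━━━━━━━━━━━━━━━━━━━━━━━━━━━┓  
             ┃ FileBrowser                      ┃  
             ┠──────────────────────────────────┨  
             ┃> [-] repo/                       ┃  
             ┃    [+] core/                     ┃  
             ┃    [+] static/                   ┃  
             ┃                                  ┃━━
             ┃                                  ┃  
             ┃                                  ┃──
             ┃                                  ┃ e
             ┃                                  ┃ch
             ┗━━━━━━━━━━━━━━━━━━━━━━━━━━━━━━━━━━┛co
                       ┃The architecture coordinate
                       ┃Data processing optimizes c
                       ┃Each component implements q


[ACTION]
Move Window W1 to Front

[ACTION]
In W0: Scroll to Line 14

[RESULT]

             ┏━━━━━━━━━━━━━━━━━━━━━━━━━━━━━━━━━━┓  
             ┃ FileBrowser                      ┃  
             ┠──────────────────────────────────┨  
             ┃> [-] repo/                       ┃  
             ┃    [+] core/                     ┃  
             ┃    [+] static/                   ┃  
             ┃                                  ┃━━
             ┃                                  ┃  
             ┃                                  ┃──
             ┃                                  ┃g 
             ┃                                  ┃  
             ┗━━━━━━━━━━━━━━━━━━━━━━━━━━━━━━━━━━┛  
                       ┃The architecture optimizes 
                       ┃                           
                       ┃Error handling processes ca


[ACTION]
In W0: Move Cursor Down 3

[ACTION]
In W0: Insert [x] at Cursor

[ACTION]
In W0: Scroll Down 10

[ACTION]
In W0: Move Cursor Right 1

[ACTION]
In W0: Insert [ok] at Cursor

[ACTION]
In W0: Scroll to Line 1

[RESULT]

             ┏━━━━━━━━━━━━━━━━━━━━━━━━━━━━━━━━━━┓  
             ┃ FileBrowser                      ┃  
             ┠──────────────────────────────────┨  
             ┃> [-] repo/                       ┃  
             ┃    [+] core/                     ┃  
             ┃    [+] static/                   ┃  
             ┃                                  ┃━━
             ┃                                  ┃  
             ┃                                  ┃──
             ┃                                  ┃ e
             ┃                                  ┃ch
             ┗━━━━━━━━━━━━━━━━━━━━━━━━━━━━━━━━━━┛co
                       ┃xTok█e architecture coordin
                       ┃Data processing optimizes c
                       ┃Each component implements q


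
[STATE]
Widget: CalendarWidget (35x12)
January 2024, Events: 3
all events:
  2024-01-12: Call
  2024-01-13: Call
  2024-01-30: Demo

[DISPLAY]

            January 2024           
Mo Tu We Th Fr Sa Su               
 1  2  3  4  5  6  7               
 8  9 10 11 12* 13* 14             
15 16 17 18 19 20 21               
22 23 24 25 26 27 28               
29 30* 31                          
                                   
                                   
                                   
                                   
                                   


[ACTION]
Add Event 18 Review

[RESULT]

            January 2024           
Mo Tu We Th Fr Sa Su               
 1  2  3  4  5  6  7               
 8  9 10 11 12* 13* 14             
15 16 17 18* 19 20 21              
22 23 24 25 26 27 28               
29 30* 31                          
                                   
                                   
                                   
                                   
                                   


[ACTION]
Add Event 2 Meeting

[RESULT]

            January 2024           
Mo Tu We Th Fr Sa Su               
 1  2*  3  4  5  6  7              
 8  9 10 11 12* 13* 14             
15 16 17 18* 19 20 21              
22 23 24 25 26 27 28               
29 30* 31                          
                                   
                                   
                                   
                                   
                                   


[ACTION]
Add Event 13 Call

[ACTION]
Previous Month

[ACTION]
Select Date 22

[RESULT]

           December 2023           
Mo Tu We Th Fr Sa Su               
             1  2  3               
 4  5  6  7  8  9 10               
11 12 13 14 15 16 17               
18 19 20 21 [22] 23 24             
25 26 27 28 29 30 31               
                                   
                                   
                                   
                                   
                                   
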